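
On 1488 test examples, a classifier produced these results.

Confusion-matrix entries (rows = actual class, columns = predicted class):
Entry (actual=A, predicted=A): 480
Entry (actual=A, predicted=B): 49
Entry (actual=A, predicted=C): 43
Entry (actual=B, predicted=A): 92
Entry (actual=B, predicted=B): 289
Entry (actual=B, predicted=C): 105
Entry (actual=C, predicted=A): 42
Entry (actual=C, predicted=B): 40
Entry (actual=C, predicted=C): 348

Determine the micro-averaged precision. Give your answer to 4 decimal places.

Micro-averaging pools counts across classes: ΣTP=1117, ΣFP=371, ΣFN=371.
Micro-precision = TP/(TP+FP) on pooled counts = 0.7507 (equals overall accuracy in single-label multiclass).

0.7507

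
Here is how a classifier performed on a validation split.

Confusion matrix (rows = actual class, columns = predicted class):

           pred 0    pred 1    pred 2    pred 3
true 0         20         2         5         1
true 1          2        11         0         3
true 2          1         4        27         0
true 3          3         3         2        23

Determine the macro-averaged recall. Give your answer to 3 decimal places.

Per-class recall (TP/(TP+FN)):
  0: TP=20, FN=2+5+1=8 → 20/28 = 0.7143
  1: TP=11, FN=2+0+3=5 → 11/16 = 0.6875
  2: TP=27, FN=1+4+0=5 → 27/32 = 0.8438
  3: TP=23, FN=3+3+2=8 → 23/31 = 0.7419
Macro-recall = mean = (0.7143 + 0.6875 + 0.8438 + 0.7419) / 4 = 0.747

0.747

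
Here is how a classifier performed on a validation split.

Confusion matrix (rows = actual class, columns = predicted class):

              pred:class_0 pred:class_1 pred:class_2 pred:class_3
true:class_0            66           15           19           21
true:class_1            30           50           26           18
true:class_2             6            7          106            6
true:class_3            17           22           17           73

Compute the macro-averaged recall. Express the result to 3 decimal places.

Per-class recall (TP/(TP+FN)):
  class_0: TP=66, FN=15+19+21=55 → 66/121 = 0.5455
  class_1: TP=50, FN=30+26+18=74 → 50/124 = 0.4032
  class_2: TP=106, FN=6+7+6=19 → 106/125 = 0.8480
  class_3: TP=73, FN=17+22+17=56 → 73/129 = 0.5659
Macro-recall = mean = (0.5455 + 0.4032 + 0.8480 + 0.5659) / 4 = 0.591

0.591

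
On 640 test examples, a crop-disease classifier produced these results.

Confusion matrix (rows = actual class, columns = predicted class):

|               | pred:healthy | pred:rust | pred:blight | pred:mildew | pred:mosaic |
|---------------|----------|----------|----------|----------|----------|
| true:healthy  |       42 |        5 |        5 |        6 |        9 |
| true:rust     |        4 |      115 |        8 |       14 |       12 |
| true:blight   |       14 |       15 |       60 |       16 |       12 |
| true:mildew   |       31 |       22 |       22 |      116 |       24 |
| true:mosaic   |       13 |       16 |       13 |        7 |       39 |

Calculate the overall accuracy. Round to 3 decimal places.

Accuracy = trace / total = (42+115+60+116+39=372) / 640 = 372/640 = 0.581

0.581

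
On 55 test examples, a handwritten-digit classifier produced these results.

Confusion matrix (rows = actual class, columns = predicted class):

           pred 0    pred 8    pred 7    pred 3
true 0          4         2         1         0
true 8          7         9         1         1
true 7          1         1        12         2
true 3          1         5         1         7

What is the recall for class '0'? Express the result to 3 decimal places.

0.571

Take TP from the diagonal, FP from the rest of the '0' prediction marginal, FN from the rest of the '0' actual marginal.
recall = TP/(TP+FN).
0: TP=4, FN=2+1+0=3 → 4/7 = 0.5714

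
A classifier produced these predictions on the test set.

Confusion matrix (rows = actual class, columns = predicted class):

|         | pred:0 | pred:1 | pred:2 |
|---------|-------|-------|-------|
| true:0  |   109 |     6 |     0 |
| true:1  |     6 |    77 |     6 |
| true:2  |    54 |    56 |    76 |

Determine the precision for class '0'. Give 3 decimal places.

0.645

One-vs-rest for '0': TP = diagonal; FP = other classes predicted '0'; FN = '0' predicted as other.
precision = TP/(TP+FP).
0: TP=109, FP=6+54=60 → 109/169 = 0.6450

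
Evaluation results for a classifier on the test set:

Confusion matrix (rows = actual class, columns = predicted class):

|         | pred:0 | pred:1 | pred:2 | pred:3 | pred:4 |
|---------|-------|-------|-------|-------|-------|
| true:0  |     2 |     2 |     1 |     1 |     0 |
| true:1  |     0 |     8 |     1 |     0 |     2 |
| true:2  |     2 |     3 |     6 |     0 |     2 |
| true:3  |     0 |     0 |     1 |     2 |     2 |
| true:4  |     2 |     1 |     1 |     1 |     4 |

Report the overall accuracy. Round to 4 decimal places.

Accuracy = trace / total = (2+8+6+2+4=22) / 44 = 22/44 = 0.5000

0.5000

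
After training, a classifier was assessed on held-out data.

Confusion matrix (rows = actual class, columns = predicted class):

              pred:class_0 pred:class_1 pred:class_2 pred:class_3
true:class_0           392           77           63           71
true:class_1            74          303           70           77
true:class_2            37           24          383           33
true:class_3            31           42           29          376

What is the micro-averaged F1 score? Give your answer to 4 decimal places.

Micro-averaging pools counts across classes: ΣTP=1454, ΣFP=628, ΣFN=628.
Micro-F1 score = 2·TP/(2·TP+FP+FN) on pooled counts = 0.6984 (equals overall accuracy in single-label multiclass).

0.6984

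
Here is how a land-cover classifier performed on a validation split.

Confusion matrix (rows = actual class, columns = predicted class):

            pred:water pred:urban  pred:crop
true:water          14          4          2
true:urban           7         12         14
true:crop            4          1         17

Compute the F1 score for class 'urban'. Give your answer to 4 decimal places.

One-vs-rest for 'urban': TP = diagonal; FP = other classes predicted 'urban'; FN = 'urban' predicted as other.
F1 score = 2·TP/(2·TP+FP+FN).
urban: TP=12, FP=4+1=5, FN=7+14=21 → 24/50 = 0.48000

0.4800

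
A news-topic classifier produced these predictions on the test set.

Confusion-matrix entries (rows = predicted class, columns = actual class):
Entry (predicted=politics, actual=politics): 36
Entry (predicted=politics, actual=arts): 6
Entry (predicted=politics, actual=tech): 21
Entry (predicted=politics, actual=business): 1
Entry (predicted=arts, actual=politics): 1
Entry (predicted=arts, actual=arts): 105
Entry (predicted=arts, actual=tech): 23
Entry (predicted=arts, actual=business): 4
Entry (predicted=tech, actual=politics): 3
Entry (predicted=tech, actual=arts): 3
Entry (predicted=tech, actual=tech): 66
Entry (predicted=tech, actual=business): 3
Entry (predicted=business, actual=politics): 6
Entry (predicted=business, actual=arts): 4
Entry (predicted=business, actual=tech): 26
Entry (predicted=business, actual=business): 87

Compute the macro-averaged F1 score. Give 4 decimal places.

Per-class F1 score (2·TP/(2·TP+FP+FN)):
  politics: TP=36, FP=6+21+1=28, FN=1+3+6=10 → 72/110 = 0.65455
  arts: TP=105, FP=1+23+4=28, FN=6+3+4=13 → 210/251 = 0.83665
  tech: TP=66, FP=3+3+3=9, FN=21+23+26=70 → 132/211 = 0.62559
  business: TP=87, FP=6+4+26=36, FN=1+4+3=8 → 174/218 = 0.79817
Macro-F1 score = mean = (0.65455 + 0.83665 + 0.62559 + 0.79817) / 4 = 0.7287

0.7287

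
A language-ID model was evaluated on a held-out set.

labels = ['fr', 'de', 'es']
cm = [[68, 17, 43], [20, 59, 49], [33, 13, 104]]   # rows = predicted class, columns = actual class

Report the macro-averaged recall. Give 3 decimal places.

Per-class recall (TP/(TP+FN)):
  fr: TP=68, FN=20+33=53 → 68/121 = 0.5620
  de: TP=59, FN=17+13=30 → 59/89 = 0.6629
  es: TP=104, FN=43+49=92 → 104/196 = 0.5306
Macro-recall = mean = (0.5620 + 0.6629 + 0.5306) / 3 = 0.585

0.585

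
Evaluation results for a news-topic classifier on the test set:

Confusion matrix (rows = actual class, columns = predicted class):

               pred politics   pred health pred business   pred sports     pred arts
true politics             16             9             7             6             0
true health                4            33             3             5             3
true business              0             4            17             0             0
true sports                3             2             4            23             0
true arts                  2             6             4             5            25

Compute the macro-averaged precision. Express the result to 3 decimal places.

0.644

Per-class precision (TP/(TP+FP)):
  politics: TP=16, FP=4+0+3+2=9 → 16/25 = 0.6400
  health: TP=33, FP=9+4+2+6=21 → 33/54 = 0.6111
  business: TP=17, FP=7+3+4+4=18 → 17/35 = 0.4857
  sports: TP=23, FP=6+5+0+5=16 → 23/39 = 0.5897
  arts: TP=25, FP=0+3+0+0=3 → 25/28 = 0.8929
Macro-precision = mean = (0.6400 + 0.6111 + 0.4857 + 0.5897 + 0.8929) / 5 = 0.644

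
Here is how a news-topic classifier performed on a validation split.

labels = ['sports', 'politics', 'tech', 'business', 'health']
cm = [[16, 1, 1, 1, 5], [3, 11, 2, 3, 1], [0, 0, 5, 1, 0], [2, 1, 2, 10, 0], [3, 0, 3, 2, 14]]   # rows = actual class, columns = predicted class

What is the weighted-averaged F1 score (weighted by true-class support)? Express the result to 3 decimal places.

0.650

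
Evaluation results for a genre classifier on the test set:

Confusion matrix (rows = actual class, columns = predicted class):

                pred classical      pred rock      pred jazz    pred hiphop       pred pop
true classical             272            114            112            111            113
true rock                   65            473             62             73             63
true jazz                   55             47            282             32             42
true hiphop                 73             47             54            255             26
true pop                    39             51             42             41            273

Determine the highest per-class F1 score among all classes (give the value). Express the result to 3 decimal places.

Per-class F1 score (2·TP/(2·TP+FP+FN)):
  classical: TP=272, FP=65+55+73+39=232, FN=114+112+111+113=450 → 544/1226 = 0.4437
  rock: TP=473, FP=114+47+47+51=259, FN=65+62+73+63=263 → 946/1468 = 0.6444
  jazz: TP=282, FP=112+62+54+42=270, FN=55+47+32+42=176 → 564/1010 = 0.5584
  hiphop: TP=255, FP=111+73+32+41=257, FN=73+47+54+26=200 → 510/967 = 0.5274
  pop: TP=273, FP=113+63+42+26=244, FN=39+51+42+41=173 → 546/963 = 0.5670
Highest is class 'rock' with F1 score = 0.644.

0.644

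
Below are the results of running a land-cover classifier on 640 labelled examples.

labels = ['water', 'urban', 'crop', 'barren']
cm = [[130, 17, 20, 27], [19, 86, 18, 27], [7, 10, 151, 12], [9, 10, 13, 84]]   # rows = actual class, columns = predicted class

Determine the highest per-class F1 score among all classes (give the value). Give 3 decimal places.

0.791

Per-class F1 score (2·TP/(2·TP+FP+FN)):
  water: TP=130, FP=19+7+9=35, FN=17+20+27=64 → 260/359 = 0.7242
  urban: TP=86, FP=17+10+10=37, FN=19+18+27=64 → 172/273 = 0.6300
  crop: TP=151, FP=20+18+13=51, FN=7+10+12=29 → 302/382 = 0.7906
  barren: TP=84, FP=27+27+12=66, FN=9+10+13=32 → 168/266 = 0.6316
Highest is class 'crop' with F1 score = 0.791.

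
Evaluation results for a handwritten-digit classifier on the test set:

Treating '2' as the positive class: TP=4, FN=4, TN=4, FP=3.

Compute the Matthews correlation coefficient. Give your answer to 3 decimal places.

0.071

MCC = (TP·TN − FP·FN) / √((TP+FP)(TP+FN)(TN+FP)(TN+FN))
Numerator = 4·4 − 3·4 = 4
Denominator = √(7·8·7·8) = √3136 = 56.0000
MCC = 4 / 56.0000 = 0.071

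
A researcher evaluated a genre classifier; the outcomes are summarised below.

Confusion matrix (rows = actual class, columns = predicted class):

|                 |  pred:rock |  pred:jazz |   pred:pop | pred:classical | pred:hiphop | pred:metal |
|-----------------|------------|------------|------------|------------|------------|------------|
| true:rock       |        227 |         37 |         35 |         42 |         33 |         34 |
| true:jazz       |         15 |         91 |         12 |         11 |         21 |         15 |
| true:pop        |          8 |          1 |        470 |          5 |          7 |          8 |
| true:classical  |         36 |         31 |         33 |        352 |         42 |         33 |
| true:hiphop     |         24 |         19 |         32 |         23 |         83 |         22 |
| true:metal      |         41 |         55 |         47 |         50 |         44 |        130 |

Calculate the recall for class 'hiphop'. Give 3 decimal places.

Treat 'hiphop' as positive and all other classes as negative.
recall = TP/(TP+FN).
hiphop: TP=83, FN=24+19+32+23+22=120 → 83/203 = 0.4089

0.409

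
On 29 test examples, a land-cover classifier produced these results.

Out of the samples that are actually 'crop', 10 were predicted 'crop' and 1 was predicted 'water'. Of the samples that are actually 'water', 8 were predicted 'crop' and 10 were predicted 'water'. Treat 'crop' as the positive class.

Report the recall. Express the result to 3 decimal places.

Recall = TP/(TP+FN) = 10/(10+1) = 10/11 = 0.909

0.909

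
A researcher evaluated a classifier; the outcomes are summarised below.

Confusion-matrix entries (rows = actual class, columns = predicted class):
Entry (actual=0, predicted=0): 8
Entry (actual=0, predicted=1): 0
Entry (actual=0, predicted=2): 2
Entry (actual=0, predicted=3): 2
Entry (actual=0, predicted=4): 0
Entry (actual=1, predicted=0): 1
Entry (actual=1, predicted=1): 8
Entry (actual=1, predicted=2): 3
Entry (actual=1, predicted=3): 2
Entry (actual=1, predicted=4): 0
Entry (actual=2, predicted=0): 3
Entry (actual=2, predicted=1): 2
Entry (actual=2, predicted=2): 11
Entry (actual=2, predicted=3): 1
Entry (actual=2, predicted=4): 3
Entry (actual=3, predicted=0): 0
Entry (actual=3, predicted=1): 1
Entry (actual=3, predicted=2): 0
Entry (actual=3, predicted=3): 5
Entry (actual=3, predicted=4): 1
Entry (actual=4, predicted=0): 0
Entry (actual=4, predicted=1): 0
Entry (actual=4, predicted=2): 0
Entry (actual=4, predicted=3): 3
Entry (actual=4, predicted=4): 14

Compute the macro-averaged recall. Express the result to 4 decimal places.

Per-class recall (TP/(TP+FN)):
  0: TP=8, FN=0+2+2+0=4 → 8/12 = 0.66667
  1: TP=8, FN=1+3+2+0=6 → 8/14 = 0.57143
  2: TP=11, FN=3+2+1+3=9 → 11/20 = 0.55000
  3: TP=5, FN=0+1+0+1=2 → 5/7 = 0.71429
  4: TP=14, FN=0+0+0+3=3 → 14/17 = 0.82353
Macro-recall = mean = (0.66667 + 0.57143 + 0.55000 + 0.71429 + 0.82353) / 5 = 0.6652

0.6652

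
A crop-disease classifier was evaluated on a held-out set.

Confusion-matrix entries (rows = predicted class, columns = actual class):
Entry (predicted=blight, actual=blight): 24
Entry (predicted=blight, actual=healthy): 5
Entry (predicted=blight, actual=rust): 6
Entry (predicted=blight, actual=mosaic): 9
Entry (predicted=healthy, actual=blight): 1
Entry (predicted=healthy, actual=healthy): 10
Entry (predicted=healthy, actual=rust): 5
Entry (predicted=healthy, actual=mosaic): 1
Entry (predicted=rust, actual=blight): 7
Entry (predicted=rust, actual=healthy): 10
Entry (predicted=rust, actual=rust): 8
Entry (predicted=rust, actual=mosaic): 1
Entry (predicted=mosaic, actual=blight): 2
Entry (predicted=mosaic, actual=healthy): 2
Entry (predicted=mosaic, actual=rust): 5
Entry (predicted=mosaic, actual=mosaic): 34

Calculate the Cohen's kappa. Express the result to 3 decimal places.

Observed agreement pₒ = trace/N = 76/130 = 0.5846
Expected agreement pₑ = Σ (rowᵢ·colᵢ)/N² = (34·44 + 27·17 + 24·26 + 45·43)/130² = 0.2671
κ = (pₒ − pₑ)/(1 − pₑ) = (0.5846 − 0.2671)/(1 − 0.2671) = 0.433

0.433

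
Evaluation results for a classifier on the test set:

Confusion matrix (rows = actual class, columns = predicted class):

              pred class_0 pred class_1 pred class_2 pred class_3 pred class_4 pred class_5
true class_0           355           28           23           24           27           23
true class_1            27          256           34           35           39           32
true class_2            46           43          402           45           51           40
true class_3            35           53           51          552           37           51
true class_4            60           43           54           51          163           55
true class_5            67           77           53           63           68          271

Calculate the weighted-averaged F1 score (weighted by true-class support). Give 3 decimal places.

0.596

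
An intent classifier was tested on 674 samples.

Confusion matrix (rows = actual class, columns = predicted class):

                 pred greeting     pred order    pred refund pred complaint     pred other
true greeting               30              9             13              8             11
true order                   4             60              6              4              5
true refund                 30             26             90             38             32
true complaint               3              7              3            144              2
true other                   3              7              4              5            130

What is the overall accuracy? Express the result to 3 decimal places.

Accuracy = trace / total = (30+60+90+144+130=454) / 674 = 454/674 = 0.674

0.674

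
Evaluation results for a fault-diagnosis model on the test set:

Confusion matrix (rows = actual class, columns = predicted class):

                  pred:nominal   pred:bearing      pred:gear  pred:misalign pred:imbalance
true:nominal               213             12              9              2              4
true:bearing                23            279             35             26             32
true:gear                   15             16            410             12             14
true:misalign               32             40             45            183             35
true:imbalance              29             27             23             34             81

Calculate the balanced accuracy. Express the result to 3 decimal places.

0.687

Balanced accuracy = mean of per-class recall.
  nominal: recall = 213/240 = 0.8875
  bearing: recall = 279/395 = 0.7063
  gear: recall = 410/467 = 0.8779
  misalign: recall = 183/335 = 0.5463
  imbalance: recall = 81/194 = 0.4175
Mean = (0.8875 + 0.7063 + 0.8779 + 0.5463 + 0.4175) / 5 = 0.687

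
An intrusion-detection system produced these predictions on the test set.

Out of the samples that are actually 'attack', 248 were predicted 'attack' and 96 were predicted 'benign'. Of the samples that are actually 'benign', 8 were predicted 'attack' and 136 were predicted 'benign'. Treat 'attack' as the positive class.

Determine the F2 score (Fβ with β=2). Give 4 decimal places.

0.7598

Fβ = (1+β²)·TP / ((1+β²)·TP + β²·FN + FP), with β²=4
= 5·248 / (5·248 + 4·96 + 8) = 0.7598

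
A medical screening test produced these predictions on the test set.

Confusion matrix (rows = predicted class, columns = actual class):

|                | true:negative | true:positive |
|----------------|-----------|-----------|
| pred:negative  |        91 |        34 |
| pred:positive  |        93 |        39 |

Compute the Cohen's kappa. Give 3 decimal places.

0.023

Observed agreement pₒ = trace/N = 130/257 = 0.5058
Expected agreement pₑ = Σ (rowᵢ·colᵢ)/N² = (184·125 + 73·132)/257² = 0.4941
κ = (pₒ − pₑ)/(1 − pₑ) = (0.5058 − 0.4941)/(1 − 0.4941) = 0.023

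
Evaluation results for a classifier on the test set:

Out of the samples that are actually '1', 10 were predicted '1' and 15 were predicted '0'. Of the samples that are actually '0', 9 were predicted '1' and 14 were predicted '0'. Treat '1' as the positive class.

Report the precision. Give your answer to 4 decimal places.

0.5263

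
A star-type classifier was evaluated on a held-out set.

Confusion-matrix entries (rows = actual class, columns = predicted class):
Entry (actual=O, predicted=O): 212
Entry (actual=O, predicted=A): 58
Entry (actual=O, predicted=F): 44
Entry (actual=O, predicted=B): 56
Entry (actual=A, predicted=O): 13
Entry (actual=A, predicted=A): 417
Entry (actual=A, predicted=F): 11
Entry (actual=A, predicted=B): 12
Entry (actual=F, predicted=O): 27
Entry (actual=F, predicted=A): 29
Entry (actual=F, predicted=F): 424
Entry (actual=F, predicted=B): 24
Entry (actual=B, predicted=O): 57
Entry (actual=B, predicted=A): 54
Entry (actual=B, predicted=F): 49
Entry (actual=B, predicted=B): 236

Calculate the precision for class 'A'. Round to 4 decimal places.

0.7473

precision = TP/(TP+FP).
A: TP=417, FP=58+29+54=141 → 417/558 = 0.74731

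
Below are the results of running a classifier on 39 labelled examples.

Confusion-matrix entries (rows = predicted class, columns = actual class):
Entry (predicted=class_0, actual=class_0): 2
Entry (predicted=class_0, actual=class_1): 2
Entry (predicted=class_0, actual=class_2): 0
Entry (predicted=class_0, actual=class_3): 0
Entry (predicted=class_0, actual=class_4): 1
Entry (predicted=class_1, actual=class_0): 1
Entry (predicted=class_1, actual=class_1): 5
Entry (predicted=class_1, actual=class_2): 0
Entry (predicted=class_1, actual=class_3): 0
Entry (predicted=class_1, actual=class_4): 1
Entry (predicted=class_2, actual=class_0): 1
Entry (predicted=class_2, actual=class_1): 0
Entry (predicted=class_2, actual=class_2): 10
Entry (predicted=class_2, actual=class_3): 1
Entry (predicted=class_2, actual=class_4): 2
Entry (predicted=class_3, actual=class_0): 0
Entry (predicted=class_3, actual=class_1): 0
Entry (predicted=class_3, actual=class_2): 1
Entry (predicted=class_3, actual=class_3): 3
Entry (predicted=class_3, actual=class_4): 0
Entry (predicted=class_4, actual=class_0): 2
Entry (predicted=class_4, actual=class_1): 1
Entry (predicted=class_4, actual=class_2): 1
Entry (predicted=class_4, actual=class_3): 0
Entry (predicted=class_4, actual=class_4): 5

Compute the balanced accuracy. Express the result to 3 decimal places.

0.619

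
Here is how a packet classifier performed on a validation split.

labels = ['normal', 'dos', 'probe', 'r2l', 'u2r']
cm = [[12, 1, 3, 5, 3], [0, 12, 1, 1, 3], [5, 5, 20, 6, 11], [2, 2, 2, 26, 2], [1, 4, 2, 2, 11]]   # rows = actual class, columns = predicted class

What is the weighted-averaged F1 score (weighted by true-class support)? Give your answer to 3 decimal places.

0.569

Per-class F1 score (2·TP/(2·TP+FP+FN)):
  normal: TP=12, FP=0+5+2+1=8, FN=1+3+5+3=12 → 24/44 = 0.5455
  dos: TP=12, FP=1+5+2+4=12, FN=0+1+1+3=5 → 24/41 = 0.5854
  probe: TP=20, FP=3+1+2+2=8, FN=5+5+6+11=27 → 40/75 = 0.5333
  r2l: TP=26, FP=5+1+6+2=14, FN=2+2+2+2=8 → 52/74 = 0.7027
  u2r: TP=11, FP=3+3+11+2=19, FN=1+4+2+2=9 → 22/50 = 0.4400
Weighted-F1 score = Σ (supportᵢ/N)·F1 scoreᵢ with N=142: (24/142)·0.5455 + (17/142)·0.5854 + (47/142)·0.5333 + (34/142)·0.7027 + (20/142)·0.4400 = 0.569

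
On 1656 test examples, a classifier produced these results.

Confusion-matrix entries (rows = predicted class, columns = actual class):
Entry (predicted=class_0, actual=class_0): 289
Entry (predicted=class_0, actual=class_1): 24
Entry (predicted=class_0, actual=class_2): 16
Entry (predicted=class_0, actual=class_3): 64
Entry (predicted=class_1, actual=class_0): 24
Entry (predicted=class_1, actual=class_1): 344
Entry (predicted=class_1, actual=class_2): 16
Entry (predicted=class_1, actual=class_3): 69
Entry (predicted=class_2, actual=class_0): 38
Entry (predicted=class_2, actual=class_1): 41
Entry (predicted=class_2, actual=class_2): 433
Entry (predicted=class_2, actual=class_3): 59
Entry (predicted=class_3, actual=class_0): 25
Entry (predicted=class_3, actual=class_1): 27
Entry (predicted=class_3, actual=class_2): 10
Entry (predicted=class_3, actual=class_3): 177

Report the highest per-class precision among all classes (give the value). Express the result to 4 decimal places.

0.7594

Per-class precision (TP/(TP+FP)):
  class_0: TP=289, FP=24+16+64=104 → 289/393 = 0.73537
  class_1: TP=344, FP=24+16+69=109 → 344/453 = 0.75938
  class_2: TP=433, FP=38+41+59=138 → 433/571 = 0.75832
  class_3: TP=177, FP=25+27+10=62 → 177/239 = 0.74059
Highest is class 'class_1' with precision = 0.7594.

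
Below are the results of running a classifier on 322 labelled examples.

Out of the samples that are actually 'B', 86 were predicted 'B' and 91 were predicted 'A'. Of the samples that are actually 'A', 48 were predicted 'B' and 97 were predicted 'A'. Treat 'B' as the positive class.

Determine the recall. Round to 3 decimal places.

0.486

Recall = TP/(TP+FN) = 86/(86+91) = 86/177 = 0.486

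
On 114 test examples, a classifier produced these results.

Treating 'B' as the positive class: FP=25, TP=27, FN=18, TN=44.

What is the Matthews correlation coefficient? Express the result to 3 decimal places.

MCC = (TP·TN − FP·FN) / √((TP+FP)(TP+FN)(TN+FP)(TN+FN))
Numerator = 27·44 − 25·18 = 738
Denominator = √(52·45·69·62) = √10010520 = 3163.9406
MCC = 738 / 3163.9406 = 0.233

0.233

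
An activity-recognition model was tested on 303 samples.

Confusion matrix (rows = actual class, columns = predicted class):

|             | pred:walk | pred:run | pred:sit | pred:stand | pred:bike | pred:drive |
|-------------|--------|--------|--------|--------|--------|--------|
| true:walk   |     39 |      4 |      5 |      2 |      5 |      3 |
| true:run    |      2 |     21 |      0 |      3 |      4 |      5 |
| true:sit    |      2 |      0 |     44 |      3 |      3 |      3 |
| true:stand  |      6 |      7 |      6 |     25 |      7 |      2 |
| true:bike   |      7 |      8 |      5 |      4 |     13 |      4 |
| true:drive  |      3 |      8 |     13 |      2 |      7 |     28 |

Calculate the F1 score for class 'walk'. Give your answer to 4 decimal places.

Take TP from the diagonal, FP from the rest of the 'walk' prediction marginal, FN from the rest of the 'walk' actual marginal.
F1 score = 2·TP/(2·TP+FP+FN).
walk: TP=39, FP=2+2+6+7+3=20, FN=4+5+2+5+3=19 → 78/117 = 0.66667

0.6667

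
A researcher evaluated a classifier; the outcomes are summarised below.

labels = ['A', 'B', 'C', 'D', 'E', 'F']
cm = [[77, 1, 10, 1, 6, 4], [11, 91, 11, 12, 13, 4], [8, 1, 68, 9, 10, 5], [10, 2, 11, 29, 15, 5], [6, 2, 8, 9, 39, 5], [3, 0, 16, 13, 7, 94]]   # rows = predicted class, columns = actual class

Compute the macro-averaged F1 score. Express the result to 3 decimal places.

0.621

Per-class F1 score (2·TP/(2·TP+FP+FN)):
  A: TP=77, FP=1+10+1+6+4=22, FN=11+8+10+6+3=38 → 154/214 = 0.7196
  B: TP=91, FP=11+11+12+13+4=51, FN=1+1+2+2+0=6 → 182/239 = 0.7615
  C: TP=68, FP=8+1+9+10+5=33, FN=10+11+11+8+16=56 → 136/225 = 0.6044
  D: TP=29, FP=10+2+11+15+5=43, FN=1+12+9+9+13=44 → 58/145 = 0.4000
  E: TP=39, FP=6+2+8+9+5=30, FN=6+13+10+15+7=51 → 78/159 = 0.4906
  F: TP=94, FP=3+0+16+13+7=39, FN=4+4+5+5+5=23 → 188/250 = 0.7520
Macro-F1 score = mean = (0.7196 + 0.7615 + 0.6044 + 0.4000 + 0.4906 + 0.7520) / 6 = 0.621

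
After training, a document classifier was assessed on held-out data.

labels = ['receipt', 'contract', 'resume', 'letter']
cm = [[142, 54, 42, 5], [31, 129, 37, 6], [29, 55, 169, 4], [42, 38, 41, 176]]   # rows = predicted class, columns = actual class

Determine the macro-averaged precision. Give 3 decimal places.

Per-class precision (TP/(TP+FP)):
  receipt: TP=142, FP=54+42+5=101 → 142/243 = 0.5844
  contract: TP=129, FP=31+37+6=74 → 129/203 = 0.6355
  resume: TP=169, FP=29+55+4=88 → 169/257 = 0.6576
  letter: TP=176, FP=42+38+41=121 → 176/297 = 0.5926
Macro-precision = mean = (0.5844 + 0.6355 + 0.6576 + 0.5926) / 4 = 0.618

0.618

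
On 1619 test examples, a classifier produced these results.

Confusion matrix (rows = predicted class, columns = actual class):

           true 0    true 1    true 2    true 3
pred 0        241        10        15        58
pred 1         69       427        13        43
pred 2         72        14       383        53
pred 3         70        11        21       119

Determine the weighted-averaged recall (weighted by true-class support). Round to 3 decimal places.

0.723

Per-class recall (TP/(TP+FN)):
  0: TP=241, FN=69+72+70=211 → 241/452 = 0.5332
  1: TP=427, FN=10+14+11=35 → 427/462 = 0.9242
  2: TP=383, FN=15+13+21=49 → 383/432 = 0.8866
  3: TP=119, FN=58+43+53=154 → 119/273 = 0.4359
Weighted-recall = Σ (supportᵢ/N)·recallᵢ with N=1619: (452/1619)·0.5332 + (462/1619)·0.9242 + (432/1619)·0.8866 + (273/1619)·0.4359 = 0.723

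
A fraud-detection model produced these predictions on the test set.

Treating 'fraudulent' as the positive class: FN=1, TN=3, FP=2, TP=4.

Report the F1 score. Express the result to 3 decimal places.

Precision = TP/(TP+FP) = 4/6 = 0.6667
Recall = TP/(TP+FN) = 4/5 = 0.8000
F1 = 2·TP/(2·TP+FP+FN) = 8/11 = 0.727

0.727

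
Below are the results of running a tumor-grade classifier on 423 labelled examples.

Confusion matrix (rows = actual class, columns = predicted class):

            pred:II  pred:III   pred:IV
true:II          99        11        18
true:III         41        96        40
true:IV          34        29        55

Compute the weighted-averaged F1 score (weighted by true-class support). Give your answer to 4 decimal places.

0.5879

Per-class F1 score (2·TP/(2·TP+FP+FN)):
  II: TP=99, FP=41+34=75, FN=11+18=29 → 198/302 = 0.65563
  III: TP=96, FP=11+29=40, FN=41+40=81 → 192/313 = 0.61342
  IV: TP=55, FP=18+40=58, FN=34+29=63 → 110/231 = 0.47619
Weighted-F1 score = Σ (supportᵢ/N)·F1 scoreᵢ with N=423: (128/423)·0.65563 + (177/423)·0.61342 + (118/423)·0.47619 = 0.5879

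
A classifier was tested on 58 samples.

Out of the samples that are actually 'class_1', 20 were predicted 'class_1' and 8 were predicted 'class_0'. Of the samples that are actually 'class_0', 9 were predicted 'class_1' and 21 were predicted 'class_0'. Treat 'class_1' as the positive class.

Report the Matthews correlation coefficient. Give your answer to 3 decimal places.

0.414

MCC = (TP·TN − FP·FN) / √((TP+FP)(TP+FN)(TN+FP)(TN+FN))
Numerator = 20·21 − 9·8 = 348
Denominator = √(29·28·30·29) = √706440 = 840.4999
MCC = 348 / 840.4999 = 0.414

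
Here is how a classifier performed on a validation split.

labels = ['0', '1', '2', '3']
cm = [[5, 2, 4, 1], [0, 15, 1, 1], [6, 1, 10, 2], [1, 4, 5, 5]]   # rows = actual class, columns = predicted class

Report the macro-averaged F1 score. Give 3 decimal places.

0.529

Per-class F1 score (2·TP/(2·TP+FP+FN)):
  0: TP=5, FP=0+6+1=7, FN=2+4+1=7 → 10/24 = 0.4167
  1: TP=15, FP=2+1+4=7, FN=0+1+1=2 → 30/39 = 0.7692
  2: TP=10, FP=4+1+5=10, FN=6+1+2=9 → 20/39 = 0.5128
  3: TP=5, FP=1+1+2=4, FN=1+4+5=10 → 10/24 = 0.4167
Macro-F1 score = mean = (0.4167 + 0.7692 + 0.5128 + 0.4167) / 4 = 0.529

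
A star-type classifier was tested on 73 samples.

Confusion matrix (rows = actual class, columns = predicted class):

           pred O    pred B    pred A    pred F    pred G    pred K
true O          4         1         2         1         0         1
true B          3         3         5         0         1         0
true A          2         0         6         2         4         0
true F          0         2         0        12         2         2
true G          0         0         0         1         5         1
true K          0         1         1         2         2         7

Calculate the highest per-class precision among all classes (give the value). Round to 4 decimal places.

Per-class precision (TP/(TP+FP)):
  O: TP=4, FP=3+2+0+0+0=5 → 4/9 = 0.44444
  B: TP=3, FP=1+0+2+0+1=4 → 3/7 = 0.42857
  A: TP=6, FP=2+5+0+0+1=8 → 6/14 = 0.42857
  F: TP=12, FP=1+0+2+1+2=6 → 12/18 = 0.66667
  G: TP=5, FP=0+1+4+2+2=9 → 5/14 = 0.35714
  K: TP=7, FP=1+0+0+2+1=4 → 7/11 = 0.63636
Highest is class 'F' with precision = 0.6667.

0.6667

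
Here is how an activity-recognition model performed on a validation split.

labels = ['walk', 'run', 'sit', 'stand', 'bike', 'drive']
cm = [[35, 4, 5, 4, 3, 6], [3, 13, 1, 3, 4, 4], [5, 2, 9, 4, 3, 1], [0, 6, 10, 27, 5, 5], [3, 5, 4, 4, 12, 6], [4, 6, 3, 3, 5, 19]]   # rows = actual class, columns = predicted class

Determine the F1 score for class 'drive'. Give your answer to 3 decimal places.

Take TP from the diagonal, FP from the rest of the 'drive' prediction marginal, FN from the rest of the 'drive' actual marginal.
F1 score = 2·TP/(2·TP+FP+FN).
drive: TP=19, FP=6+4+1+5+6=22, FN=4+6+3+3+5=21 → 38/81 = 0.4691

0.469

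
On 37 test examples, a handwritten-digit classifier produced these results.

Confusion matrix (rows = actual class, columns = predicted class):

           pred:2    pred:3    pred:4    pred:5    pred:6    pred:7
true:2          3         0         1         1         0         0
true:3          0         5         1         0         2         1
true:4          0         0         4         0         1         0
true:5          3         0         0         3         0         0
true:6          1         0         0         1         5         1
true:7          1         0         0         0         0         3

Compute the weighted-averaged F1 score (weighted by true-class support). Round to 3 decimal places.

Per-class F1 score (2·TP/(2·TP+FP+FN)):
  2: TP=3, FP=0+0+3+1+1=5, FN=0+1+1+0+0=2 → 6/13 = 0.4615
  3: TP=5, FP=0+0+0+0+0=0, FN=0+1+0+2+1=4 → 10/14 = 0.7143
  4: TP=4, FP=1+1+0+0+0=2, FN=0+0+0+1+0=1 → 8/11 = 0.7273
  5: TP=3, FP=1+0+0+1+0=2, FN=3+0+0+0+0=3 → 6/11 = 0.5455
  6: TP=5, FP=0+2+1+0+0=3, FN=1+0+0+1+1=3 → 10/16 = 0.6250
  7: TP=3, FP=0+1+0+0+1=2, FN=1+0+0+0+0=1 → 6/9 = 0.6667
Weighted-F1 score = Σ (supportᵢ/N)·F1 scoreᵢ with N=37: (5/37)·0.4615 + (9/37)·0.7143 + (5/37)·0.7273 + (6/37)·0.5455 + (8/37)·0.6250 + (4/37)·0.6667 = 0.630

0.630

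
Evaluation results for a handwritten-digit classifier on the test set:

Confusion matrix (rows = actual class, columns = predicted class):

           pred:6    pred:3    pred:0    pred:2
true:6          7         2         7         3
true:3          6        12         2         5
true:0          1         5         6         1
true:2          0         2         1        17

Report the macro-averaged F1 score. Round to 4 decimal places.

Per-class F1 score (2·TP/(2·TP+FP+FN)):
  6: TP=7, FP=6+1+0=7, FN=2+7+3=12 → 14/33 = 0.42424
  3: TP=12, FP=2+5+2=9, FN=6+2+5=13 → 24/46 = 0.52174
  0: TP=6, FP=7+2+1=10, FN=1+5+1=7 → 12/29 = 0.41379
  2: TP=17, FP=3+5+1=9, FN=0+2+1=3 → 34/46 = 0.73913
Macro-F1 score = mean = (0.42424 + 0.52174 + 0.41379 + 0.73913) / 4 = 0.5247

0.5247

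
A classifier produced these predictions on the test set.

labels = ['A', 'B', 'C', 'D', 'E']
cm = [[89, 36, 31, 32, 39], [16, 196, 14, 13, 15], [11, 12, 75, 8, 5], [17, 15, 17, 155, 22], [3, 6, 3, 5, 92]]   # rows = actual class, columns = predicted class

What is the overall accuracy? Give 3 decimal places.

0.655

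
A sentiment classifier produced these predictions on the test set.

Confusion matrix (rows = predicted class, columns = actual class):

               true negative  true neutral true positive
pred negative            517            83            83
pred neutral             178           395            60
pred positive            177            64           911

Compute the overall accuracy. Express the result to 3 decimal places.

Accuracy = trace / total = (517+395+911=1823) / 2468 = 1823/2468 = 0.739

0.739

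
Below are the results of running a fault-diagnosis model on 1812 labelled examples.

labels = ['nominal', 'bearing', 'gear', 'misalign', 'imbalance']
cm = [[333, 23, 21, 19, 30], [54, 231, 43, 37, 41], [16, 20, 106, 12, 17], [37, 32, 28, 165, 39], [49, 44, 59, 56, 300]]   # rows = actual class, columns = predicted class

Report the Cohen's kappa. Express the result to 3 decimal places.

Observed agreement pₒ = trace/N = 1135/1812 = 0.6264
Expected agreement pₑ = Σ (rowᵢ·colᵢ)/N² = (426·489 + 406·350 + 171·257 + 301·289 + 508·427)/1812² = 0.2127
κ = (pₒ − pₑ)/(1 − pₑ) = (0.6264 − 0.2127)/(1 − 0.2127) = 0.525

0.525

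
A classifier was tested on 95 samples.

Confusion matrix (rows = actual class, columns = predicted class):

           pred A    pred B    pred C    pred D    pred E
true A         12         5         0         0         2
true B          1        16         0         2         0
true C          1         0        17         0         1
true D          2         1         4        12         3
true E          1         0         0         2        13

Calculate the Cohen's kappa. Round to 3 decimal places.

0.671

Observed agreement pₒ = trace/N = 70/95 = 0.7368
Expected agreement pₑ = Σ (rowᵢ·colᵢ)/N² = (19·17 + 19·22 + 19·21 + 22·16 + 16·19)/95² = 0.1990
κ = (pₒ − pₑ)/(1 − pₑ) = (0.7368 − 0.1990)/(1 − 0.1990) = 0.671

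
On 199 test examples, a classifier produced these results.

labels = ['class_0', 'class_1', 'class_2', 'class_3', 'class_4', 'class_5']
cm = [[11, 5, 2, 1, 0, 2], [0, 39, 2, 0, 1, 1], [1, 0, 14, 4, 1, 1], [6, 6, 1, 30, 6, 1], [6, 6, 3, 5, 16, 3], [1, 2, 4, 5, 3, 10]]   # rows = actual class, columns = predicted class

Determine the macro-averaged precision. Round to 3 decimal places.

Per-class precision (TP/(TP+FP)):
  class_0: TP=11, FP=0+1+6+6+1=14 → 11/25 = 0.4400
  class_1: TP=39, FP=5+0+6+6+2=19 → 39/58 = 0.6724
  class_2: TP=14, FP=2+2+1+3+4=12 → 14/26 = 0.5385
  class_3: TP=30, FP=1+0+4+5+5=15 → 30/45 = 0.6667
  class_4: TP=16, FP=0+1+1+6+3=11 → 16/27 = 0.5926
  class_5: TP=10, FP=2+1+1+1+3=8 → 10/18 = 0.5556
Macro-precision = mean = (0.4400 + 0.6724 + 0.5385 + 0.6667 + 0.5926 + 0.5556) / 6 = 0.578

0.578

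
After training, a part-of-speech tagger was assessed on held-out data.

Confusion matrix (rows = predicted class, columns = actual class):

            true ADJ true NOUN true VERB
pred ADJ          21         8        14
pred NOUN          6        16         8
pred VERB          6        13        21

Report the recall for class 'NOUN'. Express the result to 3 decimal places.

0.432

recall = TP/(TP+FN).
NOUN: TP=16, FN=8+13=21 → 16/37 = 0.4324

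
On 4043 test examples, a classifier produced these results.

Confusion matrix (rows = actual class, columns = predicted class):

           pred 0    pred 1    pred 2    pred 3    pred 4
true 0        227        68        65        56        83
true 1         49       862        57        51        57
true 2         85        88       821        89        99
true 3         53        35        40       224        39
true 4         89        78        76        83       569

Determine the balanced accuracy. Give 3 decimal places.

0.632

Balanced accuracy = mean of per-class recall.
  0: recall = 227/499 = 0.4549
  1: recall = 862/1076 = 0.8011
  2: recall = 821/1182 = 0.6946
  3: recall = 224/391 = 0.5729
  4: recall = 569/895 = 0.6358
Mean = (0.4549 + 0.8011 + 0.6946 + 0.5729 + 0.6358) / 5 = 0.632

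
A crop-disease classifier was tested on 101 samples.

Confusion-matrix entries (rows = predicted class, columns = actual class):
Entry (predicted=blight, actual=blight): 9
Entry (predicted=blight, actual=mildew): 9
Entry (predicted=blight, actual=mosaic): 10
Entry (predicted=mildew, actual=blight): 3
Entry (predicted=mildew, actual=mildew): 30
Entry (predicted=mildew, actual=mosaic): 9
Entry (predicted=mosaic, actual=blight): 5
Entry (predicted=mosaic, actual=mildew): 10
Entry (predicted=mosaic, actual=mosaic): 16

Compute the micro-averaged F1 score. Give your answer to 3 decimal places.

0.545

Micro-averaging pools counts across classes: ΣTP=55, ΣFP=46, ΣFN=46.
Micro-F1 score = 2·TP/(2·TP+FP+FN) on pooled counts = 0.545 (equals overall accuracy in single-label multiclass).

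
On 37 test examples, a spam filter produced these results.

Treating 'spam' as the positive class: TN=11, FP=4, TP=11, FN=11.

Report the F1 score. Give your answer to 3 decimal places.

0.595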